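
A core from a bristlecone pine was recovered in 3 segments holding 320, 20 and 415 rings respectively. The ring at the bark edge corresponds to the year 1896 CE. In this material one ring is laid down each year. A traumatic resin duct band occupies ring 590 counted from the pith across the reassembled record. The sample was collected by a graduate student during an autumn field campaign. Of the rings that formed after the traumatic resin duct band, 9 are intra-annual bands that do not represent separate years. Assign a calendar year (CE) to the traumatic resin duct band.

Total rings = 320 + 20 + 415 = 755.
755 − 590 = 165 rings lie beyond the traumatic resin duct band toward the bark edge.
Removing the 9 false rings leaves 165 − 9 = 156 true rings beyond the traumatic resin duct band.
1896 − 156 = 1740 CE.

1740 CE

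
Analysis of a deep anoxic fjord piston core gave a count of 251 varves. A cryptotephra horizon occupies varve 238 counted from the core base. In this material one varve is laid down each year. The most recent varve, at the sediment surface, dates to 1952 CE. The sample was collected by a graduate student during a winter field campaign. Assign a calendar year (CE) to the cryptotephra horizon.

251 − 238 = 13 varves lie beyond the cryptotephra horizon toward the sediment surface.
Counting back 13 years from 1952 CE places the cryptotephra horizon in 1952 − 13 = 1939 CE.

1939 CE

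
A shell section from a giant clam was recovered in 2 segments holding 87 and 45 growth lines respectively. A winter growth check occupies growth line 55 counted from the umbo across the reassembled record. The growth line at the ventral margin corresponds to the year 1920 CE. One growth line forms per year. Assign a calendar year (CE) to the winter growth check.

1843 CE

Total growth lines = 87 + 45 = 132.
The winter growth check sits at growth line 55 from the umbo, so 132 − 55 = 77 growth lines formed after it.
Counting back 77 years from 1920 CE places the winter growth check in 1920 − 77 = 1843 CE.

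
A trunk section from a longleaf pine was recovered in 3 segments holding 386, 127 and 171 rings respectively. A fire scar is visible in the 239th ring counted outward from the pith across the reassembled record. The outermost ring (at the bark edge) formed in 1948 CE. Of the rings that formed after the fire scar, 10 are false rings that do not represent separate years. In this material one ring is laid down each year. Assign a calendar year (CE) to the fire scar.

Total rings = 386 + 127 + 171 = 684.
684 − 239 = 445 rings lie beyond the fire scar toward the bark edge.
Excluding 10 false rings: 445 − 10 = 435.
1948 − 435 = 1513 CE.

1513 CE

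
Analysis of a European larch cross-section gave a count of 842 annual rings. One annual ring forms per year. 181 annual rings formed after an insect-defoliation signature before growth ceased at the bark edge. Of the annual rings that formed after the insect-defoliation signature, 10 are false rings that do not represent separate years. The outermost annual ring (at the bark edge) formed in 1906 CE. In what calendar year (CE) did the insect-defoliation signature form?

1735 CE

There are 181 annual rings younger than the insect-defoliation signature.
Removing the 10 false annual rings leaves 181 − 10 = 171 true annual rings beyond the insect-defoliation signature.
Counting back 171 years from 1906 CE places the insect-defoliation signature in 1906 − 171 = 1735 CE.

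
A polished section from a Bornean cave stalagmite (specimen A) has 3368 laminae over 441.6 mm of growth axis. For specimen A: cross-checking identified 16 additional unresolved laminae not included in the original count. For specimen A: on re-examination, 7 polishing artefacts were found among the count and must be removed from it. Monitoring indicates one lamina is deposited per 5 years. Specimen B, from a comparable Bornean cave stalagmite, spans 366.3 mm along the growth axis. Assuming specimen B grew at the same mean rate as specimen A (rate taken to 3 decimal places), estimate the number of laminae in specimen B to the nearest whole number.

Specimen A: true lamina count = 3368 − 7 + 16 = 3377.
Specimen A: at 5 years per lamina, 3377 × 5 = 16885 years.
A: 441.6 mm over 16885 years gives 441.6 / 16885 ≈ 0.026 mm/year.
For B, 366.3 / 0.026 = 14088.46 years; at 5 years per lamina that is 14088.46 / 5 ≈ 2818 laminae.

2818 laminae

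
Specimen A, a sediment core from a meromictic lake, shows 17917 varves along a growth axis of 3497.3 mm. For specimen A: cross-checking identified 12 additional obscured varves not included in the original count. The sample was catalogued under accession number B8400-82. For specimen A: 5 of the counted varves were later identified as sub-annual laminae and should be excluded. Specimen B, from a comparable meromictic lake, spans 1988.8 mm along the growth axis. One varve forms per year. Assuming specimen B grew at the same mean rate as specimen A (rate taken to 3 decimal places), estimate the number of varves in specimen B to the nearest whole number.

10199 varves

Specimen A: adjusted count: 17917 − 5 + 12 = 17924 varves.
A: Extension rate ≈ 3497.3 / 17924 = 0.195 mm/year.
B spans 1988.8 / 0.195 = 10198.97 years ≈ 10199 varves.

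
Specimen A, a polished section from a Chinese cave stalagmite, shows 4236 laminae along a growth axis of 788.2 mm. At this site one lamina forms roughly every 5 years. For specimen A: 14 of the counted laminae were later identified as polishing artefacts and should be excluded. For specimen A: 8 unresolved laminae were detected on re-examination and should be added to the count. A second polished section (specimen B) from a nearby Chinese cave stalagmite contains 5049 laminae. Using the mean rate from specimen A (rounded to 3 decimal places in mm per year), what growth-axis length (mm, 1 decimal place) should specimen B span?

934.1 mm

Specimen A: true lamina count = 4236 − 14 + 8 = 4230.
Specimen A: multiplying by 5 years per lamina: 4230 × 5 = 21150 years.
A: 788.2 mm over 21150 years gives 788.2 / 21150 ≈ 0.037 mm per year.
Specimen B: multiplying by 5 years per lamina: 5049 × 5 = 25245 years. For B, 0.037 mm/year × 25245 years = 934.1 mm.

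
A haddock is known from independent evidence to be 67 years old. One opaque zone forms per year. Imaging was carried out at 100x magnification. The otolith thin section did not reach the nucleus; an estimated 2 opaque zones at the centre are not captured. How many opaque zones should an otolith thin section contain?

At one opaque zone per year, 67 years correspond to 67 opaque zones.
67 − 2 missed = 65 opaque zones expected in the prepared section.

65 opaque zones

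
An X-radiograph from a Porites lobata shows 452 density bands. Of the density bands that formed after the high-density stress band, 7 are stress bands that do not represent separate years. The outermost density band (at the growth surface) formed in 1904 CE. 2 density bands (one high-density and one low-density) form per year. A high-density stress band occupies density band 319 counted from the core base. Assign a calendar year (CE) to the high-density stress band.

1841 CE

The high-density stress band sits at density band 319 from the core base, so 452 − 319 = 133 density bands formed after it.
133 − 7 false = 126 true density bands after the high-density stress band.
126 density bands at 2 per year is 126 / 2 = 63 years.
Counting back 63 years from 1904 CE places the high-density stress band in 1904 − 63 = 1841 CE.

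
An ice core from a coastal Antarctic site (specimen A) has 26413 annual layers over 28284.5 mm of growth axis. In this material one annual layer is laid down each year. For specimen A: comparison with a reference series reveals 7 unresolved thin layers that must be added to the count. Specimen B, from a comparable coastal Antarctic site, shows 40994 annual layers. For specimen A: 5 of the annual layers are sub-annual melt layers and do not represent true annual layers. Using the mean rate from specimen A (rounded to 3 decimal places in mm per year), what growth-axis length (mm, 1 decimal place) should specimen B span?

43904.6 mm

Specimen A: after corrections the count is 26413 − 5 + 7 = 26415 annual layers.
A: 28284.5 mm over 26415 years gives 28284.5 / 26415 ≈ 1.071 mm per year.
Length of B = 1.071 × 40994 = 43904.6 mm.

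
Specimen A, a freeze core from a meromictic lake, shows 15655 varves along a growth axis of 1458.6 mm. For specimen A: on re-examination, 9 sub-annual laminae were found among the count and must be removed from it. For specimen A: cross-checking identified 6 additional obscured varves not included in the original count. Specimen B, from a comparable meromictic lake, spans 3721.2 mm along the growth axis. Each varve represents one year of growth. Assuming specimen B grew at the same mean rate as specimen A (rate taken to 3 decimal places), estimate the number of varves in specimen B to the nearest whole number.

Specimen A: adjusted count: 15655 − 9 + 6 = 15652 varves.
A: Extension rate ≈ 1458.6 / 15652 = 0.093 mm/year.
Specimen B: 3721.2 mm / 0.093 mm per year = 40012.90 years ≈ 40013 varves.

40013 varves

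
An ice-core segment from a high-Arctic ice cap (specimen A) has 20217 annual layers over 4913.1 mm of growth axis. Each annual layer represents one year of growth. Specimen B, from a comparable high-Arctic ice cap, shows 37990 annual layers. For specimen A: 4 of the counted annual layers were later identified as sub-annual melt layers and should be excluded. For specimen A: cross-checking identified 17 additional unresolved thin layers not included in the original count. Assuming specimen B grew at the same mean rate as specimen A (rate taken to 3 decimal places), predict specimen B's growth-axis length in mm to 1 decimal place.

9231.6 mm

Specimen A: correcting the raw count gives 20217 − 4 + 17 = 20230 true annual layers.
A: 4913.1 mm over 20230 years gives 4913.1 / 20230 ≈ 0.243 mm/year.
For B, 0.243 mm/year × 37990 years = 9231.6 mm.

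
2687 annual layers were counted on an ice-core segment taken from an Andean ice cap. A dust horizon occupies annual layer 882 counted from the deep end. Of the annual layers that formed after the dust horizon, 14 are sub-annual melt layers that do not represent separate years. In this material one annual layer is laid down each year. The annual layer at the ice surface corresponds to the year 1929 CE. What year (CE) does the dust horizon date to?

138 CE

Between annual layer 882 and the ice surface there are 2687 − 882 = 1805 annual layers.
Removing the 14 false annual layers leaves 1805 − 14 = 1791 true annual layers beyond the dust horizon.
Counting back 1791 years from 1929 CE places the dust horizon in 1929 − 1791 = 138 CE.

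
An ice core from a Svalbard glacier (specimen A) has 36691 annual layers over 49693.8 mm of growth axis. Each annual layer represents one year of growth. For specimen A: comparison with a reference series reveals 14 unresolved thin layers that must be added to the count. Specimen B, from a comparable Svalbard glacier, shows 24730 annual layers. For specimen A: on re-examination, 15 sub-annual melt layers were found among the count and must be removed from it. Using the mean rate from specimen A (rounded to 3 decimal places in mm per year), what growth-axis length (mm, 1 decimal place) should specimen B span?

Specimen A: adjusted count: 36691 − 15 + 14 = 36690 annual layers.
A: Mean rate = 49693.8 mm / 36690 years ≈ 1.354 mm/yr.
For B, 1.354 mm/year × 24730 years = 33484.4 mm.

33484.4 mm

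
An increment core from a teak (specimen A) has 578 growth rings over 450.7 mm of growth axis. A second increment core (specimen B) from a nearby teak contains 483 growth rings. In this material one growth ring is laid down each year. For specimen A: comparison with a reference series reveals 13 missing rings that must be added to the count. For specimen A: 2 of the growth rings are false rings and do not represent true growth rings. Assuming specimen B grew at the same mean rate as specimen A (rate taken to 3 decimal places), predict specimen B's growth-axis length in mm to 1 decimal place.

369.5 mm

Specimen A: correcting the raw count gives 578 − 2 + 13 = 589 true growth rings.
A: 450.7 mm over 589 years gives 450.7 / 589 ≈ 0.765 mm per year.
For B, 0.765 mm/year × 483 years = 369.5 mm.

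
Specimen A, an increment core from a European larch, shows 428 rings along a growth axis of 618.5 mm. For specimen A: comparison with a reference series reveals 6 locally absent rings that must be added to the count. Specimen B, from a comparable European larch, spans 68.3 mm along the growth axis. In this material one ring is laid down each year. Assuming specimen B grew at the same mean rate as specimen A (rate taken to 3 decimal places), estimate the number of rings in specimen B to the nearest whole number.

48 rings

Specimen A: correcting the raw count gives 428 + 6 = 434 true rings.
A: Mean rate = 618.5 mm / 434 years ≈ 1.425 mm/yr.
Specimen B: 68.3 mm / 1.425 mm per year = 47.93 years ≈ 48 rings.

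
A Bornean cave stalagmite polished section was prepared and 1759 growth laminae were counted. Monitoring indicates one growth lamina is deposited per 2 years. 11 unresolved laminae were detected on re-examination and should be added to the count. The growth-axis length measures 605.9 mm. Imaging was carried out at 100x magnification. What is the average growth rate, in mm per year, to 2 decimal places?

0.17 mm per year

True growth lamina count = 1759 + 11 = 1770.
Multiplying by 2 years per growth lamina: 1770 × 2 = 3540 years.
Extension rate ≈ 605.9 / 3540 = 0.17 mm per year.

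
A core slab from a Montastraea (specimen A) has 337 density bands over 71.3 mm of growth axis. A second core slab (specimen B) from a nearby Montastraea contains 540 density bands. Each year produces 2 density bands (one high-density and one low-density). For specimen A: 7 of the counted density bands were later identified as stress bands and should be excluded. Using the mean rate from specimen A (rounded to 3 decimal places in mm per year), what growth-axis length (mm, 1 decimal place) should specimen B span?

116.6 mm

Specimen A: true density band count = 337 − 7 = 330.
Specimen A: 330 density bands at 2 per year is 330 / 2 = 165 years.
A: 71.3 mm over 165 years gives 71.3 / 165 ≈ 0.432 mm per year.
Specimen B: dividing by 2 density bands per year: 540 / 2 = 270 years. B's length ≈ 0.432 × 270 = 116.6 mm.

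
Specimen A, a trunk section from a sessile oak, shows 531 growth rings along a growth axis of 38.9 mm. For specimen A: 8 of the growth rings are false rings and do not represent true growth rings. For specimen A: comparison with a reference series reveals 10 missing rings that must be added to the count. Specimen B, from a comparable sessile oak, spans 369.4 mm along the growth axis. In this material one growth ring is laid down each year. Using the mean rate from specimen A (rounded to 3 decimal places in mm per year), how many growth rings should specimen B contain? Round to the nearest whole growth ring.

5060 growth rings

Specimen A: adjusted count: 531 − 8 + 10 = 533 growth rings.
A: Extension rate ≈ 38.9 / 533 = 0.073 mm/year.
Specimen B: 369.4 mm / 0.073 mm per year = 5060.27 years ≈ 5060 growth rings.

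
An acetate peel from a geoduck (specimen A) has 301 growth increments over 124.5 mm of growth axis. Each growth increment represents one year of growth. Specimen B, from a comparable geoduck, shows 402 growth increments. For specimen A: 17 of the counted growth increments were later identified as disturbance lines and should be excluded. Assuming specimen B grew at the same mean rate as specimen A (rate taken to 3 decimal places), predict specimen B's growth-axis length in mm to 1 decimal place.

Specimen A: correcting the raw count gives 301 − 17 = 284 true growth increments.
A: 124.5 mm over 284 years gives 124.5 / 284 ≈ 0.438 mm/yr.
Length of B = 0.438 × 402 = 176.1 mm.

176.1 mm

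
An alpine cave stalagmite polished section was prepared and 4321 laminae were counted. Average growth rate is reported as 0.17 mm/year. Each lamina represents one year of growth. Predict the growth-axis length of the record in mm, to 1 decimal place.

4321 years of growth are recorded.
Predicted length = 0.17 mm/year × 4321 years = 734.6 mm.

734.6 mm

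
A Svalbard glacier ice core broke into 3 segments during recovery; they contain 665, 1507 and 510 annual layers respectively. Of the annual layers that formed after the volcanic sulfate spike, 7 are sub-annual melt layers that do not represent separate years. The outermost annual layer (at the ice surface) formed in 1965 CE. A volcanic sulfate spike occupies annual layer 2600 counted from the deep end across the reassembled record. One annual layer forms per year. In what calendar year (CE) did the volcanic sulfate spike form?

1890 CE

Total annual layers = 665 + 1507 + 510 = 2682.
2682 − 2600 = 82 annual layers lie beyond the volcanic sulfate spike toward the ice surface.
Excluding 7 false annual layers: 82 − 7 = 75.
Counting back 75 years from 1965 CE places the volcanic sulfate spike in 1965 − 75 = 1890 CE.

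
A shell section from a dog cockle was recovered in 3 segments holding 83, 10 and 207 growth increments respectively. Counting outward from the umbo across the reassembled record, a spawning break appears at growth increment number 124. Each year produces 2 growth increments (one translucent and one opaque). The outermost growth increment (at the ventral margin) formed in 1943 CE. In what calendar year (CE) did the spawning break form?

1855 CE

Total growth increments = 83 + 10 + 207 = 300.
300 − 124 = 176 growth increments lie beyond the spawning break toward the ventral margin.
With 2 growth increments per year, 176 / 2 = 88 years.
Counting back 88 years from 1943 CE places the spawning break in 1943 − 88 = 1855 CE.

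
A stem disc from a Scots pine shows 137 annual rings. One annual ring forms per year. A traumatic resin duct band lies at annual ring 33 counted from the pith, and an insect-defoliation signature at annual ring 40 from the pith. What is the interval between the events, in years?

7 years

40 − 33 = 7 annual rings lie between the two events.
At one annual ring per year, 7 years elapsed between them.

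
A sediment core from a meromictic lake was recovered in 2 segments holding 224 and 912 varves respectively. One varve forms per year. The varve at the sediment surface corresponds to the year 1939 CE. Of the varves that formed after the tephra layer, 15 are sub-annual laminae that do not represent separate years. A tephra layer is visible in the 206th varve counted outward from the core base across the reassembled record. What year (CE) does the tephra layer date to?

Total varves = 224 + 912 = 1136.
Between varve 206 and the sediment surface there are 1136 − 206 = 930 varves.
930 − 15 false = 915 true varves after the tephra layer.
1939 − 915 = 1024 CE.

1024 CE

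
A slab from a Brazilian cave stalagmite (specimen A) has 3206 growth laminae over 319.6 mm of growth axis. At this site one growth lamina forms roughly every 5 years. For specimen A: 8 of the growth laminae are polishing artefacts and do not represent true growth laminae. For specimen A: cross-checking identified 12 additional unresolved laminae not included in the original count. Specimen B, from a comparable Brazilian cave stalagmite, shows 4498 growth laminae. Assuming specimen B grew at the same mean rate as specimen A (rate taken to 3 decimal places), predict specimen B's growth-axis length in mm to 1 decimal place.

449.8 mm

Specimen A: adjusted count: 3206 − 8 + 12 = 3210 growth laminae.
Specimen A: 3210 growth laminae at 5 years each span 3210 × 5 = 16050 years.
A: 319.6 mm over 16050 years gives 319.6 / 16050 ≈ 0.020 mm/yr.
Specimen B: 4498 growth laminae at 5 years each span 4498 × 5 = 22490 years. For B, 0.020 mm/year × 22490 years = 449.8 mm.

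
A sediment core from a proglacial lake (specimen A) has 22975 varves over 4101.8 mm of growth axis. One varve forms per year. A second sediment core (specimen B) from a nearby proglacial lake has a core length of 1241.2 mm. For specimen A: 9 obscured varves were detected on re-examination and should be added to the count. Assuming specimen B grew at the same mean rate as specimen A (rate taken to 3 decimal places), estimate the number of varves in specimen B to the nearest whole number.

6973 varves

Specimen A: true varve count = 22975 + 9 = 22984.
A: Mean rate = 4101.8 mm / 22984 years ≈ 0.178 mm per year.
For B, 1241.2 / 0.178 = 6973.03 years ≈ 6973 varves.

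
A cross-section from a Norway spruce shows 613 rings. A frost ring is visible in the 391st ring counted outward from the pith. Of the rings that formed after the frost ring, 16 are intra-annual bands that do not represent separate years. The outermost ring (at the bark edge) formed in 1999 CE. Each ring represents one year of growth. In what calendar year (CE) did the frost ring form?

Between ring 391 and the bark edge there are 613 − 391 = 222 rings.
Excluding 16 false rings: 222 − 16 = 206.
The ring at the bark edge is 1999 CE, so the frost ring dates to 1999 − 206 = 1793 CE.

1793 CE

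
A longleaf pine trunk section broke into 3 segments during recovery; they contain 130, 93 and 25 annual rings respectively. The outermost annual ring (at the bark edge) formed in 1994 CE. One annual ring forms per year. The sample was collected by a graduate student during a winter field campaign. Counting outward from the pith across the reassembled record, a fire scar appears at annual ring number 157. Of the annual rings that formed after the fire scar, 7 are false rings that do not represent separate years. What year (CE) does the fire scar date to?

Total annual rings = 130 + 93 + 25 = 248.
248 − 157 = 91 annual rings lie beyond the fire scar toward the bark edge.
91 − 7 false = 84 true annual rings after the fire scar.
1994 − 84 = 1910 CE.

1910 CE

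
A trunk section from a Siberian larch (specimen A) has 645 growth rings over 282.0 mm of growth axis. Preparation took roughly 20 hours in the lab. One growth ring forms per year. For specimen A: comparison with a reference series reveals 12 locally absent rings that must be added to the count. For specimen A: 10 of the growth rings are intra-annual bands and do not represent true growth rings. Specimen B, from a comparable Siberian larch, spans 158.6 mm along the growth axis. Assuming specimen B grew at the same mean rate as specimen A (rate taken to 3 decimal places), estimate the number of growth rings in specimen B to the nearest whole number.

364 growth rings

Specimen A: adjusted count: 645 − 10 + 12 = 647 growth rings.
A: 282.0 mm over 647 years gives 282.0 / 647 ≈ 0.436 mm per year.
For B, 158.6 / 0.436 = 363.76 years ≈ 364 growth rings.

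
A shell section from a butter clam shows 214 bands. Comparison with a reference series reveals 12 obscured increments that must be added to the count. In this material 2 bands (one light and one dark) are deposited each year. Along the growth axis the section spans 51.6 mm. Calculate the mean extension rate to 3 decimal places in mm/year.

Correcting the raw count gives 214 + 12 = 226 true bands.
Dividing by 2 bands per year: 226 / 2 = 113 years.
Extension rate ≈ 51.6 / 113 = 0.457 mm/year.

0.457 mm/year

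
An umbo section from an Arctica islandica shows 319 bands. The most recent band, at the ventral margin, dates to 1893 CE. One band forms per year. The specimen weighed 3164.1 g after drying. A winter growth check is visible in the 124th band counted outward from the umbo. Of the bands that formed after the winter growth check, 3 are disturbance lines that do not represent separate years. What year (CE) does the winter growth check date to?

The winter growth check sits at band 124 from the umbo, so 319 − 124 = 195 bands formed after it.
Excluding 3 false bands: 195 − 3 = 192.
1893 − 192 = 1701 CE.

1701 CE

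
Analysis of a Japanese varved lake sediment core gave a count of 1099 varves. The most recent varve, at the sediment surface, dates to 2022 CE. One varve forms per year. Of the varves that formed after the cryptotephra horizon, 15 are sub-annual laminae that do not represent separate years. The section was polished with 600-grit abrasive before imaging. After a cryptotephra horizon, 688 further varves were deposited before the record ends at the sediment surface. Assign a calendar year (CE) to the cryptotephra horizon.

1349 CE

688 varves formed after the cryptotephra horizon.
Excluding 15 false varves: 688 − 15 = 673.
The varve at the sediment surface is 2022 CE, so the cryptotephra horizon dates to 2022 − 673 = 1349 CE.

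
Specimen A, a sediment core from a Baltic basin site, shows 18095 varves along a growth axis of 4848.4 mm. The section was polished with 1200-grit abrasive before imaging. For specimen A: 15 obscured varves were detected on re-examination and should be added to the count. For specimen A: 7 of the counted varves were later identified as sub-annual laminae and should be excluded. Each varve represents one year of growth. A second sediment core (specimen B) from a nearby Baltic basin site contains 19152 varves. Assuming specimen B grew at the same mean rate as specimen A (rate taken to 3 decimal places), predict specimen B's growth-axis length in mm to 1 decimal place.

5132.7 mm

Specimen A: correcting the raw count gives 18095 − 7 + 15 = 18103 true varves.
A: Mean rate = 4848.4 mm / 18103 years ≈ 0.268 mm/year.
For B, 0.268 mm/year × 19152 years = 5132.7 mm.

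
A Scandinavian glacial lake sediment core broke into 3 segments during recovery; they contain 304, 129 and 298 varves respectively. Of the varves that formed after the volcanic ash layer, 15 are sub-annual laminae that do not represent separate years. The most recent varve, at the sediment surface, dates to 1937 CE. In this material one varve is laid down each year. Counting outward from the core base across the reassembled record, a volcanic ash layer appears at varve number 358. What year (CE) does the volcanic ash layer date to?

Total varves = 304 + 129 + 298 = 731.
Between varve 358 and the sediment surface there are 731 − 358 = 373 varves.
373 − 15 false = 358 true varves after the volcanic ash layer.
The varve at the sediment surface is 1937 CE, so the volcanic ash layer dates to 1937 − 358 = 1579 CE.

1579 CE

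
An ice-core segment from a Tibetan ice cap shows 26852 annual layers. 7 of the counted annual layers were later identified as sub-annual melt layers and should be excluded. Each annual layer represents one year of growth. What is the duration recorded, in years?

26845 yr

True annual layer count = 26852 − 7 = 26845.
One annual layer per year makes the duration 26845 years.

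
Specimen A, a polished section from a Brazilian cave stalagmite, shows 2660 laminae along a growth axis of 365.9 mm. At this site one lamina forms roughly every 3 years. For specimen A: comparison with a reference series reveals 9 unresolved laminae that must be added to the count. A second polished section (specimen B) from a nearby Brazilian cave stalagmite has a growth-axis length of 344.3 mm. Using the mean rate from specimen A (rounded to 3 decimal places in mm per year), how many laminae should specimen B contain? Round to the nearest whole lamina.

Specimen A: after corrections the count is 2660 + 9 = 2669 laminae.
Specimen A: 2669 laminae at 3 years each span 2669 × 3 = 8007 years.
A: Mean rate = 365.9 mm / 8007 years ≈ 0.046 mm/yr.
For B, 344.3 / 0.046 = 7484.78 years; at 3 years per lamina that is 7484.78 / 3 ≈ 2495 laminae.

2495 laminae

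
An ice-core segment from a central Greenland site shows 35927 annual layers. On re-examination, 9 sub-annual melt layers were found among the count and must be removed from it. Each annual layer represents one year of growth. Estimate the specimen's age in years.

Adjusted count: 35927 − 9 = 35918 annual layers.
One annual layer per year makes the duration 35918 years.

35918 years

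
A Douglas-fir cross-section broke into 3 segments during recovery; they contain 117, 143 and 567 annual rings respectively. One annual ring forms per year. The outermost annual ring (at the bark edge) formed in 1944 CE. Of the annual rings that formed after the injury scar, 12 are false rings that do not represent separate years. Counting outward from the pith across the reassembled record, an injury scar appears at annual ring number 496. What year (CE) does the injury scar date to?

Total annual rings = 117 + 143 + 567 = 827.
The injury scar sits at annual ring 496 from the pith, so 827 − 496 = 331 annual rings formed after it.
331 − 12 false = 319 true annual rings after the injury scar.
The annual ring at the bark edge is 1944 CE, so the injury scar dates to 1944 − 319 = 1625 CE.

1625 CE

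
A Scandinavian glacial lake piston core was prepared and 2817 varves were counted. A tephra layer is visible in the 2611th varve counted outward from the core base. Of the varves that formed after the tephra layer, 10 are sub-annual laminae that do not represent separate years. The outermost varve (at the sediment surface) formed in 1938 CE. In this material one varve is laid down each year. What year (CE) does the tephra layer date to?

1742 CE

The tephra layer sits at varve 2611 from the core base, so 2817 − 2611 = 206 varves formed after it.
Removing the 10 false varves leaves 206 − 10 = 196 true varves beyond the tephra layer.
The varve at the sediment surface is 1938 CE, so the tephra layer dates to 1938 − 196 = 1742 CE.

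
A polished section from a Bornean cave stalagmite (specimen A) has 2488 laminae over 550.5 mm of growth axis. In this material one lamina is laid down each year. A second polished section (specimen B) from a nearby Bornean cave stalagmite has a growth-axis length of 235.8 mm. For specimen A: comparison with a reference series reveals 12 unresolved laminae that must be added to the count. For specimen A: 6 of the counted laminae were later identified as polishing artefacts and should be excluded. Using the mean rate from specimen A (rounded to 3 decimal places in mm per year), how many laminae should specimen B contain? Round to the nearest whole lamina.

1067 laminae

Specimen A: correcting the raw count gives 2488 − 6 + 12 = 2494 true laminae.
A: 550.5 mm over 2494 years gives 550.5 / 2494 ≈ 0.221 mm per year.
Specimen B: 235.8 mm / 0.221 mm per year = 1066.97 years ≈ 1067 laminae.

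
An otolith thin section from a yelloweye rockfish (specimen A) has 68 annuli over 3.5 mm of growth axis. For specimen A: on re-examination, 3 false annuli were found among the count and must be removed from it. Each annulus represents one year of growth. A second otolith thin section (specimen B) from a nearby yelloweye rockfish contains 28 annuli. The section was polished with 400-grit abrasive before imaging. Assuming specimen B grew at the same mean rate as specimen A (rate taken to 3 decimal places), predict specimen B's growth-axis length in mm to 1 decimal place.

Specimen A: after corrections the count is 68 − 3 = 65 annuli.
A: Mean rate = 3.5 mm / 65 years ≈ 0.054 mm per year.
B's length ≈ 0.054 × 28 = 1.5 mm.

1.5 mm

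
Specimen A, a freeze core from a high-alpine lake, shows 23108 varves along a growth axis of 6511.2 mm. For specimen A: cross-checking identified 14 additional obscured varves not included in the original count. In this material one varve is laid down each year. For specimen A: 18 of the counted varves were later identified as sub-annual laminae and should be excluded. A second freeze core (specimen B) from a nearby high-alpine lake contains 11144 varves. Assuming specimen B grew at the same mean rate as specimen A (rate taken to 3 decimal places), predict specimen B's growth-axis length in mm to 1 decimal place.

Specimen A: true varve count = 23108 − 18 + 14 = 23104.
A: Extension rate ≈ 6511.2 / 23104 = 0.282 mm/year.
Length of B = 0.282 × 11144 = 3142.6 mm.

3142.6 mm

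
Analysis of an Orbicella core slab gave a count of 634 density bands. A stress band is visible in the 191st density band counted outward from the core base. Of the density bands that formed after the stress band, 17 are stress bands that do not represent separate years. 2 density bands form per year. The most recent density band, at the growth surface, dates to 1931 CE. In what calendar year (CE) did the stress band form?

1718 CE

The stress band sits at density band 191 from the core base, so 634 − 191 = 443 density bands formed after it.
443 − 17 false = 426 true density bands after the stress band.
Dividing by 2 density bands per year: 426 / 2 = 213 years.
1931 − 213 = 1718 CE.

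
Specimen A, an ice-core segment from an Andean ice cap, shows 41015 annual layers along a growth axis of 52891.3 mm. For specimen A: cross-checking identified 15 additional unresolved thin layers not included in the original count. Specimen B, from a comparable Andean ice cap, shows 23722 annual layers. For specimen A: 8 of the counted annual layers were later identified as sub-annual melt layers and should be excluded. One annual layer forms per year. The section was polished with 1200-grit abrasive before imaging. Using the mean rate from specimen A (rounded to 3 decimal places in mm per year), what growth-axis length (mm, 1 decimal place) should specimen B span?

Specimen A: correcting the raw count gives 41015 − 8 + 15 = 41022 true annual layers.
A: Extension rate ≈ 52891.3 / 41022 = 1.289 mm/year.
Length of B = 1.289 × 23722 = 30577.7 mm.

30577.7 mm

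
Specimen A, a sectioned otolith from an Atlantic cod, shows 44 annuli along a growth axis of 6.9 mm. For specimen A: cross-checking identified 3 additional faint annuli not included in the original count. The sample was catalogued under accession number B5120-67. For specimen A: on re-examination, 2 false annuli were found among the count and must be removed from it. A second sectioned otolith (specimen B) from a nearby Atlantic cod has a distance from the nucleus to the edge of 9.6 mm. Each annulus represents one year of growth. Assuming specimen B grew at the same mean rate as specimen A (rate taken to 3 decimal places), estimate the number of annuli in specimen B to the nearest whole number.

63 annuli

Specimen A: adjusted count: 44 − 2 + 3 = 45 annuli.
A: Mean rate = 6.9 mm / 45 years ≈ 0.153 mm/yr.
Specimen B: 9.6 mm / 0.153 mm per year = 62.75 years ≈ 63 annuli.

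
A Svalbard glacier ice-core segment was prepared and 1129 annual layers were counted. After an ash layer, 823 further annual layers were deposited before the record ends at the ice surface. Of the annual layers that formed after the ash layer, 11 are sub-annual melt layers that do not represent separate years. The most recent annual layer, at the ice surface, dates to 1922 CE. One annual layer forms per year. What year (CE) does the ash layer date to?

823 annual layers post-date the ash layer.
Excluding 11 false annual layers: 823 − 11 = 812.
1922 − 812 = 1110 CE.

1110 CE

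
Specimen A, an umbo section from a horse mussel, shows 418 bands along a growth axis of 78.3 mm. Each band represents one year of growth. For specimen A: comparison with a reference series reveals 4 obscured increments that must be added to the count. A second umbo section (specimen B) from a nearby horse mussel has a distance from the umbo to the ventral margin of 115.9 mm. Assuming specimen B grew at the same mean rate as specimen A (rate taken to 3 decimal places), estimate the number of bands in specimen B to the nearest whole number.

623 bands

Specimen A: adjusted count: 418 + 4 = 422 bands.
A: Mean rate = 78.3 mm / 422 years ≈ 0.186 mm/year.
B spans 115.9 / 0.186 = 623.12 years ≈ 623 bands.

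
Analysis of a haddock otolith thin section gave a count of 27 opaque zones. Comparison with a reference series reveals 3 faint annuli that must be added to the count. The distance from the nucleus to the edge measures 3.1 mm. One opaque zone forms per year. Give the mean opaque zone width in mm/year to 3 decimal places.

True opaque zone count = 27 + 3 = 30.
Mean rate = 3.1 mm / 30 years ≈ 0.103 mm/year.

0.103 mm/year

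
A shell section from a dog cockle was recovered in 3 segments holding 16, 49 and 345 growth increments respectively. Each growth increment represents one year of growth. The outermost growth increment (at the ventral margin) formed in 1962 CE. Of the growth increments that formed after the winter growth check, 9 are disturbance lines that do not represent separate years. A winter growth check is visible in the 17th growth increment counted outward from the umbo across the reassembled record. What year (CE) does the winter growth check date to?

1578 CE

Total growth increments = 16 + 49 + 345 = 410.
410 − 17 = 393 growth increments lie beyond the winter growth check toward the ventral margin.
393 − 9 false = 384 true growth increments after the winter growth check.
Counting back 384 years from 1962 CE places the winter growth check in 1962 − 384 = 1578 CE.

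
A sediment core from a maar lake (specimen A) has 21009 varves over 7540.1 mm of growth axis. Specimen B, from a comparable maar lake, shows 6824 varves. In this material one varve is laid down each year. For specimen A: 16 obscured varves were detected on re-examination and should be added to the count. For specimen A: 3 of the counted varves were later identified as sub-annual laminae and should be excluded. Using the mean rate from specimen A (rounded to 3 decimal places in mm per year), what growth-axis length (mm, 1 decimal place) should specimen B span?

2449.8 mm

Specimen A: true varve count = 21009 − 3 + 16 = 21022.
A: Mean rate = 7540.1 mm / 21022 years ≈ 0.359 mm/year.
Length of B = 0.359 × 6824 = 2449.8 mm.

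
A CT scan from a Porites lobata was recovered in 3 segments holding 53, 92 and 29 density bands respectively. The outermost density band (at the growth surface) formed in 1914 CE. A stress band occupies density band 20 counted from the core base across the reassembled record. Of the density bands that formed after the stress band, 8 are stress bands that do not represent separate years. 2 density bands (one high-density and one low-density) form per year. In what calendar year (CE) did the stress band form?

Total density bands = 53 + 92 + 29 = 174.
The stress band sits at density band 20 from the core base, so 174 − 20 = 154 density bands formed after it.
154 − 8 false = 146 true density bands after the stress band.
146 density bands at 2 per year is 146 / 2 = 73 years.
The density band at the growth surface is 1914 CE, so the stress band dates to 1914 − 73 = 1841 CE.

1841 CE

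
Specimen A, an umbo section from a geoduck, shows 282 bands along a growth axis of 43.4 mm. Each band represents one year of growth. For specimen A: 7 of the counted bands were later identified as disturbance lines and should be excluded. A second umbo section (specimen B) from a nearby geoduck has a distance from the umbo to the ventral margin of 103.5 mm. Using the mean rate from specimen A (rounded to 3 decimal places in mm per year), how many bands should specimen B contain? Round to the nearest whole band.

655 bands

Specimen A: after corrections the count is 282 − 7 = 275 bands.
A: 43.4 mm over 275 years gives 43.4 / 275 ≈ 0.158 mm per year.
B spans 103.5 / 0.158 = 655.06 years ≈ 655 bands.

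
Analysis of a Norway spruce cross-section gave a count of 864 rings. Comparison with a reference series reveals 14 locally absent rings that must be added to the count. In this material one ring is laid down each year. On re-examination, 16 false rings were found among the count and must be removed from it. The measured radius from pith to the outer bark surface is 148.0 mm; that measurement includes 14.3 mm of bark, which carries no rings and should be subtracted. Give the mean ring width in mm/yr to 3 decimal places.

0.155 mm/yr

Adjusted count: 864 − 16 + 14 = 862 rings.
Net length = 148.0 − 14.3 = 133.7 mm.
Extension rate ≈ 133.7 / 862 = 0.155 mm/yr.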